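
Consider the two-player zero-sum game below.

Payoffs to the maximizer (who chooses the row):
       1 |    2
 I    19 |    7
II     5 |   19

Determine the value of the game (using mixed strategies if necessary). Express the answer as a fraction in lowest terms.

Row minima are 7 and 5, so the maximizer's maximin is 7; column maxima are 19 and 19, so the minimizer's minimax is 19. These differ, so the equilibrium is in mixed strategies.
Let the maximizer play I with probability p. The minimizer is indifferent when 19p + 5(1−p) = 7p + 19(1−p), giving p = 7/13.
Let the minimizer play 1 with probability q. The maximizer is indifferent when 19q + 7(1−q) = 5q + 19(1−q), giving q = 6/13.
The value is 19·(6/13) + (7)·(7/13) = 163/13.

163/13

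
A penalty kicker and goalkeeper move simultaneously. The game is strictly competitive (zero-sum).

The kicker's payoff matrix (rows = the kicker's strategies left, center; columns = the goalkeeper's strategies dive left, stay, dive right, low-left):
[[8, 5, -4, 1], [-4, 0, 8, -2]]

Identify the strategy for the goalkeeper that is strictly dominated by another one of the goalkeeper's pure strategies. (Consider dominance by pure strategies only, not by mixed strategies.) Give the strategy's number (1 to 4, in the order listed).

2

The goalkeeper prefers columns that give the kicker less. Compare stay with low-left: 1 < 5, -2 < 0.
So low-left strictly dominates stay for the goalkeeper; stay is strictly dominated.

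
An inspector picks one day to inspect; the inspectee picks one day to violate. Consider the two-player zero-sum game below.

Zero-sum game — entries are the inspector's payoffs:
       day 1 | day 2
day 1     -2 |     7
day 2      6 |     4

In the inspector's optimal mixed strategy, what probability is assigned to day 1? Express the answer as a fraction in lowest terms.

2/11

Row minima are -2 and 4, so the inspector's maximin is 4; column maxima are 6 and 7, so the inspectee's minimax is 6. These differ, so the equilibrium is in mixed strategies.
Let the inspector play day 1 with probability p. The inspectee is indifferent when −2p + 6(1−p) = 7p + 4(1−p), giving p = 2/11.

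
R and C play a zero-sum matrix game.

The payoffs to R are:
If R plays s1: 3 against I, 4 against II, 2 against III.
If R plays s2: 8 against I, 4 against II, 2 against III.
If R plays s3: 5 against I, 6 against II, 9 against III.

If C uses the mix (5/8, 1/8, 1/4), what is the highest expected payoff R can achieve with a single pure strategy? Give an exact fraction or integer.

49/8

s1: (3)·(5/8) + (4)·(1/8) + (2)·(1/4) = 23/8.
s2: (8)·(5/8) + (4)·(1/8) + (2)·(1/4) = 6.
s3: (5)·(5/8) + (6)·(1/8) + (9)·(1/4) = 49/8.
The best pure response is s3 with expected payoff 49/8.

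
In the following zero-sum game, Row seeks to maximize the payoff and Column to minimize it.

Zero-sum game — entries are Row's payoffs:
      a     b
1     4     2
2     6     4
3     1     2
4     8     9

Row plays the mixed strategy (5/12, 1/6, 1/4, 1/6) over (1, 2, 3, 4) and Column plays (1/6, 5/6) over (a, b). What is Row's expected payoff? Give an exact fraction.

Against (1/6, 5/6), each row's expected payoff is 1: 7/3; 2: 13/3; 3: 11/6; 4: 53/6.
Taking the (5/12, 1/6, 1/4, 1/6)-weighted average: (5/12)·(7/3) + (1/6)·(13/3) + (1/4)·(11/6) + (1/6)·(53/6) = 29/8.

29/8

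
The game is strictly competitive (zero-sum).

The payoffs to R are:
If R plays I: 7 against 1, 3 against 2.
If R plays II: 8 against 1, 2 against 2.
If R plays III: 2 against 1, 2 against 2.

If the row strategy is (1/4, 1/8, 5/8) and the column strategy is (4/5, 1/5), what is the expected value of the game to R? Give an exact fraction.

Against (4/5, 1/5), each row's expected payoff is I: 31/5; II: 34/5; III: 2.
Taking the (1/4, 1/8, 5/8)-weighted average: (1/4)·(31/5) + (1/8)·(34/5) + (5/8)·(2) = 73/20.

73/20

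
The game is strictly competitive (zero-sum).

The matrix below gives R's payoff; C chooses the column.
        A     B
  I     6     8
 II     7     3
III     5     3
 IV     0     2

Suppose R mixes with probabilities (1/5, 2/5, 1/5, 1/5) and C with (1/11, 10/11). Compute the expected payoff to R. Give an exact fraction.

Against (1/11, 10/11), each row's expected payoff is I: 86/11; II: 37/11; III: 35/11; IV: 20/11.
Taking the (1/5, 2/5, 1/5, 1/5)-weighted average: (1/5)·(86/11) + (2/5)·(37/11) + (1/5)·(35/11) + (1/5)·(20/11) = 43/11.

43/11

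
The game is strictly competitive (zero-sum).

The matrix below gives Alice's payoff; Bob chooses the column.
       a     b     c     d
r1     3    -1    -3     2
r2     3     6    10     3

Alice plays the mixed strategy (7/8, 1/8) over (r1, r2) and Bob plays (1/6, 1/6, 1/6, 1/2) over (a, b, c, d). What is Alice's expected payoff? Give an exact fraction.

Against (1/6, 1/6, 1/6, 1/2), each row's expected payoff is r1: 5/6; r2: 14/3.
Taking the (7/8, 1/8)-weighted average: (7/8)·(5/6) + (1/8)·(14/3) = 21/16.

21/16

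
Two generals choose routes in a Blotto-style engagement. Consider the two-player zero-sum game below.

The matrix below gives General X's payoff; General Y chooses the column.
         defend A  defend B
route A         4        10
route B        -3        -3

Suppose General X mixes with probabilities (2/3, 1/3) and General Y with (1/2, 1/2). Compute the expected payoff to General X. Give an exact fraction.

11/3

Against (1/2, 1/2), each row's expected payoff is route A: 7; route B: -3.
Taking the (2/3, 1/3)-weighted average: (2/3)·(7) + (1/3)·(-3) = 11/3.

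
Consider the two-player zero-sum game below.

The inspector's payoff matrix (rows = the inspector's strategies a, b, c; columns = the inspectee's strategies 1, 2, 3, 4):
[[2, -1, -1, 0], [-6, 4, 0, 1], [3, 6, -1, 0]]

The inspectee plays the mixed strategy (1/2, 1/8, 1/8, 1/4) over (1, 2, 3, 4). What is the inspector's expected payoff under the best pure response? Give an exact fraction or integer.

a: (2)·(1/2) + (-1)·(1/8) + (-1)·(1/8) + (0)·(1/4) = 3/4.
b: (-6)·(1/2) + (4)·(1/8) + (0)·(1/8) + (1)·(1/4) = -9/4.
c: (3)·(1/2) + (6)·(1/8) + (-1)·(1/8) + (0)·(1/4) = 17/8.
The best pure response is c with expected payoff 17/8.

17/8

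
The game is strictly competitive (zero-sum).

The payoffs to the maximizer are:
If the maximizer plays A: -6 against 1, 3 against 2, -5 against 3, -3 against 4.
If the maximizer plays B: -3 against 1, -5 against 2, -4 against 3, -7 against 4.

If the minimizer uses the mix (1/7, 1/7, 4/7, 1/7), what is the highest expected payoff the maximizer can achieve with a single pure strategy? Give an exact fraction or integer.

A: (-6)·(1/7) + (3)·(1/7) + (-5)·(4/7) + (-3)·(1/7) = -26/7.
B: (-3)·(1/7) + (-5)·(1/7) + (-4)·(4/7) + (-7)·(1/7) = -31/7.
The best pure response is A with expected payoff -26/7.

-26/7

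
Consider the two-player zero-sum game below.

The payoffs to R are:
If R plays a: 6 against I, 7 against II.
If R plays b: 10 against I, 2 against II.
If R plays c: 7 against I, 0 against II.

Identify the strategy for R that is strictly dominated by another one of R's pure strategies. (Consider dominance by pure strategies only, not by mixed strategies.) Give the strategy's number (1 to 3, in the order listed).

Compare c with b: 10 > 7, 2 > 0.
So b strictly dominates c for R; c is strictly dominated.

3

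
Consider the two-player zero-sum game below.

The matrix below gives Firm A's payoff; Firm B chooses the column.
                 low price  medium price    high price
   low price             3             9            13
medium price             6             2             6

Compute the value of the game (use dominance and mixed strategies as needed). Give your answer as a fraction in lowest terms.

Column high price is strictly dominated by medium price for Firm B (it gives Firm A more in every row).
The remaining 2×2 game on (low price, medium price) × (low price, medium price) has no saddle point. Let Firm A play low price with probability p; indifference gives 3p + 6(1−p) = 9p + 2(1−p), so p = 2/5.
Similarly Firm B's optimal q on low price is 7/10, and the value is 3·(7/10) + (9)·(3/10) = 24/5.

24/5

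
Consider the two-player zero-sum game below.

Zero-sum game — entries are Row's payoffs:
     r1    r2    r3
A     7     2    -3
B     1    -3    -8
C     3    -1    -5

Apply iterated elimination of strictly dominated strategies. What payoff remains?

-3

Row C is strictly dominated by row A (7>3, 2>-1, -3>-5); eliminate C.
Row B is strictly dominated by row A (7>1, 2>-3, -3>-8); eliminate B.
Column r2 is strictly dominated by r3 for Column (-3<2); eliminate r2.
Column r1 is strictly dominated by r3 for Column (-3<7); eliminate r1.
Only (A, r3) remains, with payoff -3.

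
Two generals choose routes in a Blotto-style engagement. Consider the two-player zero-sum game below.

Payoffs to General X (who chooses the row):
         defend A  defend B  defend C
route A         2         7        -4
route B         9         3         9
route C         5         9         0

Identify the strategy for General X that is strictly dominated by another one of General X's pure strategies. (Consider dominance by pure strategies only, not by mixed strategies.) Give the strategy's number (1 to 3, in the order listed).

Compare route A with route C: 5 > 2, 9 > 7, 0 > -4.
So route C strictly dominates route A for General X; route A is strictly dominated.

1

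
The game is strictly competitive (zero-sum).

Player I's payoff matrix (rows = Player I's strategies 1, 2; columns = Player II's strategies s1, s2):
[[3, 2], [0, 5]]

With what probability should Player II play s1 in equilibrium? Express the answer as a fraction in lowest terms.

1/2

Row minima are 2 and 0, so Player I's maximin is 2; column maxima are 3 and 5, so Player II's minimax is 3. These differ, so the equilibrium is in mixed strategies.
Let Player II play s1 with probability q. Player I is indifferent when 3q + 2(1−q) = 5(1−q), giving q = 1/2.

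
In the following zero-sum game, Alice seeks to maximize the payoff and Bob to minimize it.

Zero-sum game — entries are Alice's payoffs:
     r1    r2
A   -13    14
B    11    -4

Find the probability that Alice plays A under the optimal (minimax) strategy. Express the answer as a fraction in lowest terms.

5/14

Row minima are -13 and -4, so Alice's maximin is -4; column maxima are 11 and 14, so Bob's minimax is 11. These differ, so the equilibrium is in mixed strategies.
Let Alice play A with probability p. Bob is indifferent when −13p + 11(1−p) = 14p − 4(1−p), giving p = 5/14.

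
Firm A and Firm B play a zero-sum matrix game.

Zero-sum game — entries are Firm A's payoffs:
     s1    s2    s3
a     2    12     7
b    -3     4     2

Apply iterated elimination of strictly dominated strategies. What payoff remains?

2

Row b is strictly dominated by row a (2>-3, 12>4, 7>2); eliminate b.
Column s2 is strictly dominated by s1 for Firm B (2<12); eliminate s2.
Column s3 is strictly dominated by s1 for Firm B (2<7); eliminate s3.
Only (a, s1) remains, with payoff 2.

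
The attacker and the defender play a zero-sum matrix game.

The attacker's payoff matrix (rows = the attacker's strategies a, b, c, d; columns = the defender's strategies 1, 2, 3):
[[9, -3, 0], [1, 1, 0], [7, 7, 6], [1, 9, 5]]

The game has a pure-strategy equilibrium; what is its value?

Row minima: -3, 0, 6, 1 → the attacker's maximin is 6.
Column maxima: 9, 9, 6 → the defender's minimax is 6.
They coincide at (c, 3), so the value is 6.

6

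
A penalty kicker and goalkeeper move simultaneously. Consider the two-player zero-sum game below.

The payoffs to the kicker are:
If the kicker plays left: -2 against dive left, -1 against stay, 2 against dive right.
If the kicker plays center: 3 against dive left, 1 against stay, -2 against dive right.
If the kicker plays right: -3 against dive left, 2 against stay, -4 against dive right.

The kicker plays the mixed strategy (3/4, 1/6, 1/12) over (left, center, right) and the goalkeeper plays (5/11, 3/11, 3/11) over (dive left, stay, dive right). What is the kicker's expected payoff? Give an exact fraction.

-5/11

Against (5/11, 3/11, 3/11), each row's expected payoff is left: -7/11; center: 12/11; right: -21/11.
Taking the (3/4, 1/6, 1/12)-weighted average: (3/4)·(-7/11) + (1/6)·(12/11) + (1/12)·(-21/11) = -5/11.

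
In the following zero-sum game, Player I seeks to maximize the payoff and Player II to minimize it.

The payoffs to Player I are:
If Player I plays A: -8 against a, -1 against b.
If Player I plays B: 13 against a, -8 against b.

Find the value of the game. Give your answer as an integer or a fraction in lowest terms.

Row minima are -8 and -8, so Player I's maximin is -8; column maxima are 13 and -1, so Player II's minimax is -1. These differ, so the equilibrium is in mixed strategies.
Let Player I play A with probability p. Player II is indifferent when −8p + 13(1−p) = −p − 8(1−p), giving p = 3/4.
Let Player II play a with probability q. Player I is indifferent when −8q − (1−q) = 13q − 8(1−q), giving q = 1/4.
The value is -8·(1/4) + (-1)·(3/4) = -11/4.

-11/4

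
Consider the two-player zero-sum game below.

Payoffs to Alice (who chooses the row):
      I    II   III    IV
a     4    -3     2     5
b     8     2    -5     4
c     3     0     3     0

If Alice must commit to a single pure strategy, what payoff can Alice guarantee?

0

The worst-case payoff for each row is a: -3, b: -5, c: 0.
The best of these is 0.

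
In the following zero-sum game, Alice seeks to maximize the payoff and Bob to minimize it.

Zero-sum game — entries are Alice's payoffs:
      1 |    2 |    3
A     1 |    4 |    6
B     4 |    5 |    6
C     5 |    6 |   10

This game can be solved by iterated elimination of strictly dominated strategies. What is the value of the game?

Row B is strictly dominated by row C (5>4, 6>5, 10>6); eliminate B.
Row A is strictly dominated by row C (5>1, 6>4, 10>6); eliminate A.
Column 3 is strictly dominated by 1 for Bob (5<10); eliminate 3.
Column 2 is strictly dominated by 1 for Bob (5<6); eliminate 2.
Only (C, 1) remains, with payoff 5.

5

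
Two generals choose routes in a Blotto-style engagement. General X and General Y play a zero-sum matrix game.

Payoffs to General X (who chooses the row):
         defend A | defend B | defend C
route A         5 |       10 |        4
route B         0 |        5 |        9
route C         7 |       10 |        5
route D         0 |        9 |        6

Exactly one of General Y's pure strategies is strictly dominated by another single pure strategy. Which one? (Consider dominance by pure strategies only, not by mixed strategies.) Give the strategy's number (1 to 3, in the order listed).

General Y prefers columns that give General X less. Compare defend B with defend A: 5 < 10, 0 < 5, 7 < 10, 0 < 9.
So defend A strictly dominates defend B for General Y; defend B is strictly dominated.

2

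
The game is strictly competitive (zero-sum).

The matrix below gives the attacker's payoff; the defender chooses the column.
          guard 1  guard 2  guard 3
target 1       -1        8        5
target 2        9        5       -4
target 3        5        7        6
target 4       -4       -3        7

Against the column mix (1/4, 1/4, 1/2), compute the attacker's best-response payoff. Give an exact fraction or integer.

6

target 1: (-1)·(1/4) + (8)·(1/4) + (5)·(1/2) = 17/4.
target 2: (9)·(1/4) + (5)·(1/4) + (-4)·(1/2) = 3/2.
target 3: (5)·(1/4) + (7)·(1/4) + (6)·(1/2) = 6.
target 4: (-4)·(1/4) + (-3)·(1/4) + (7)·(1/2) = 7/4.
The best pure response is target 3 with expected payoff 6.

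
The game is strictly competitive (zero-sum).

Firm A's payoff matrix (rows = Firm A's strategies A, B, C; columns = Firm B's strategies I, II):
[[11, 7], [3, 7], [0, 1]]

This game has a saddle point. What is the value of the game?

7

Row minima: 7, 3, 0 → Firm A's maximin is 7.
Column maxima: 11, 7 → Firm B's minimax is 7.
They coincide at (A, II), so the value is 7.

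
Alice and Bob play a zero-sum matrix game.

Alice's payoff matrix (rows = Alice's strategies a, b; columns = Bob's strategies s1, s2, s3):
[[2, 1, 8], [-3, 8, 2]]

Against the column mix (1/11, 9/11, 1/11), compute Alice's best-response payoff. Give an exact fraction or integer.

a: (2)·(1/11) + (1)·(9/11) + (8)·(1/11) = 19/11.
b: (-3)·(1/11) + (8)·(9/11) + (2)·(1/11) = 71/11.
The best pure response is b with expected payoff 71/11.

71/11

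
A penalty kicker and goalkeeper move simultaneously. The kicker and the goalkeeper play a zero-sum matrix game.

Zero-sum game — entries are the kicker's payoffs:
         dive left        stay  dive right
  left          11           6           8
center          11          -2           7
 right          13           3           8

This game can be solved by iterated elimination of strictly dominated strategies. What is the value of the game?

6

Column dive right is strictly dominated by stay for the goalkeeper (6<8, -2<7, 3<8); eliminate dive right.
Row center is strictly dominated by row right (13>11, 3>-2); eliminate center.
Column dive left is strictly dominated by stay for the goalkeeper (6<11, 3<13); eliminate dive left.
Row right is strictly dominated by row left (6>3); eliminate right.
Only (left, stay) remains, with payoff 6.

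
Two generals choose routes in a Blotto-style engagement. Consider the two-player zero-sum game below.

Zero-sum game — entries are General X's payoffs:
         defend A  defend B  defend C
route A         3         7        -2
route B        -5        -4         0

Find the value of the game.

-1

Column defend B is strictly dominated by defend A for General Y (it gives General X more in every row).
The remaining 2×2 game on (route A, route B) × (defend A, defend C) has no saddle point. Let General X play route A with probability p; indifference gives 3p − 5(1−p) = −2p, so p = 1/2.
Similarly General Y's optimal q on defend A is 1/5, and the value is 3·(1/5) + (-2)·(4/5) = -1.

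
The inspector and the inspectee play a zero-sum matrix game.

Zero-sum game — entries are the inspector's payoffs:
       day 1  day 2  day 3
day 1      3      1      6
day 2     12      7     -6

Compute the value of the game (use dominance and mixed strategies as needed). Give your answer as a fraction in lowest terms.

Column day 1 is strictly dominated by day 2 for the inspectee (it gives the inspector more in every row).
The remaining 2×2 game on (day 1, day 2) × (day 2, day 3) has no saddle point. Let the inspector play day 1 with probability p; indifference gives p + 7(1−p) = 6p − 6(1−p), so p = 13/18.
Similarly the inspectee's optimal q on day 2 is 2/3, and the value is 1·(2/3) + (6)·(1/3) = 8/3.

8/3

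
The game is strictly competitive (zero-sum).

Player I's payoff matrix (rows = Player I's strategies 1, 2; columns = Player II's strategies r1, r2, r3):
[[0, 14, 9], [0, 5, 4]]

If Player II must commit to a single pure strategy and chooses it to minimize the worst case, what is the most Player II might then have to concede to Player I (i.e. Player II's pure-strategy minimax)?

0

The worst case (largest entry) in each column is r1: 0, r2: 14, r3: 9.
The best (smallest) of these is 0.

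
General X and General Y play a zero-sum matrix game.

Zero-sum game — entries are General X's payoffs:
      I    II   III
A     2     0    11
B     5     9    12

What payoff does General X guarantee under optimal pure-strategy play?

Row minima: 0, 5 → General X's maximin is 5.
Column maxima: 5, 9, 12 → General Y's minimax is 5.
They coincide at (B, I), so the value is 5.

5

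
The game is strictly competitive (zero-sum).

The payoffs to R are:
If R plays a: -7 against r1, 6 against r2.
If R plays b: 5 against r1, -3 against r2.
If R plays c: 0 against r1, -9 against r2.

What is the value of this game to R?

3/7

Row c is strictly dominated by row b, so R never plays it.
The remaining 2×2 game on (a, b) × (r1, r2) has no saddle point. Let R play a with probability p; indifference gives −7p + 5(1−p) = 6p − 3(1−p), so p = 8/21.
Similarly C's optimal q on r1 is 3/7, and the value is -7·(3/7) + (6)·(4/7) = 3/7.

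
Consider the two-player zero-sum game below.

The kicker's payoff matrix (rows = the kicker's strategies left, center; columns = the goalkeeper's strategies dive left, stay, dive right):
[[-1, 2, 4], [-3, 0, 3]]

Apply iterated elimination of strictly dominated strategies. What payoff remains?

Row center is strictly dominated by row left (-1>-3, 2>0, 4>3); eliminate center.
Column dive right is strictly dominated by dive left for the goalkeeper (-1<4); eliminate dive right.
Column stay is strictly dominated by dive left for the goalkeeper (-1<2); eliminate stay.
Only (left, dive left) remains, with payoff -1.

-1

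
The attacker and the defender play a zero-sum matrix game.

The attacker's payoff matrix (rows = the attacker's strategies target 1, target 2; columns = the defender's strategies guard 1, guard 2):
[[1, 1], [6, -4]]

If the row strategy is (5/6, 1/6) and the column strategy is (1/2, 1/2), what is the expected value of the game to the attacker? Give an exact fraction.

1

Against (1/2, 1/2), each row's expected payoff is target 1: 1; target 2: 1.
Taking the (5/6, 1/6)-weighted average: (5/6)·(1) + (1/6)·(1) = 1.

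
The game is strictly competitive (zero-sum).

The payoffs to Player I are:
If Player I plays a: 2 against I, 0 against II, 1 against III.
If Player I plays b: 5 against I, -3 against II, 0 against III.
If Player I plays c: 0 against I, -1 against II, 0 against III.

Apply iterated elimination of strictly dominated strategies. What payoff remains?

0

Column III is strictly dominated by II for Player II (0<1, -3<0, -1<0); eliminate III.
Column I is strictly dominated by II for Player II (0<2, -3<5, -1<0); eliminate I.
Row b is strictly dominated by row a (0>-3); eliminate b.
Row c is strictly dominated by row a (0>-1); eliminate c.
Only (a, II) remains, with payoff 0.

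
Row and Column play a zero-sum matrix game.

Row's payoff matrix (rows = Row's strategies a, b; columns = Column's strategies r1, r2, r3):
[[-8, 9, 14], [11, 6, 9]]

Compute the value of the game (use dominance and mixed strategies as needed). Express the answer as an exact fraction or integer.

147/22

Column r3 is strictly dominated by r2 for Column (it gives Row more in every row).
The remaining 2×2 game on (a, b) × (r1, r2) has no saddle point. Let Row play a with probability p; indifference gives −8p + 11(1−p) = 9p + 6(1−p), so p = 5/22.
Similarly Column's optimal q on r1 is 3/22, and the value is -8·(3/22) + (9)·(19/22) = 147/22.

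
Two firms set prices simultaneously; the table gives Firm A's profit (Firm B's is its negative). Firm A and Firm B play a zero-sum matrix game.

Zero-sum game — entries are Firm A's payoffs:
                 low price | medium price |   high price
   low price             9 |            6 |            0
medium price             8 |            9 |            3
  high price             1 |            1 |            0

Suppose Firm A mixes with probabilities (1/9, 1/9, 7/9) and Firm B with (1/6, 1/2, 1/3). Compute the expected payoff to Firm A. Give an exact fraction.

Against (1/6, 1/2, 1/3), each row's expected payoff is low price: 9/2; medium price: 41/6; high price: 2/3.
Taking the (1/9, 1/9, 7/9)-weighted average: (1/9)·(9/2) + (1/9)·(41/6) + (7/9)·(2/3) = 16/9.

16/9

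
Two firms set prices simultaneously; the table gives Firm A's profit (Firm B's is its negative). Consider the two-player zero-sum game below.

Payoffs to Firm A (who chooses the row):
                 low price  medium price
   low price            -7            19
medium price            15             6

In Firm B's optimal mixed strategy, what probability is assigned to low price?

13/35

Row minima are -7 and 6, so Firm A's maximin is 6; column maxima are 15 and 19, so Firm B's minimax is 15. These differ, so the equilibrium is in mixed strategies.
Let Firm B play low price with probability q. Firm A is indifferent when −7q + 19(1−q) = 15q + 6(1−q), giving q = 13/35.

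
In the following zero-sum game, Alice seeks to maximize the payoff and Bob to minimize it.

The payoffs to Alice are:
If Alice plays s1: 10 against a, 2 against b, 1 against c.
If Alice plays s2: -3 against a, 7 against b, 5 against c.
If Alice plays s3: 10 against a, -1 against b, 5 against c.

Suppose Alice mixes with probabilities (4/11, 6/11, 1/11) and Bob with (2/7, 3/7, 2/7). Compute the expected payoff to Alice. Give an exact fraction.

Against (2/7, 3/7, 2/7), each row's expected payoff is s1: 4; s2: 25/7; s3: 27/7.
Taking the (4/11, 6/11, 1/11)-weighted average: (4/11)·(4) + (6/11)·(25/7) + (1/11)·(27/7) = 289/77.

289/77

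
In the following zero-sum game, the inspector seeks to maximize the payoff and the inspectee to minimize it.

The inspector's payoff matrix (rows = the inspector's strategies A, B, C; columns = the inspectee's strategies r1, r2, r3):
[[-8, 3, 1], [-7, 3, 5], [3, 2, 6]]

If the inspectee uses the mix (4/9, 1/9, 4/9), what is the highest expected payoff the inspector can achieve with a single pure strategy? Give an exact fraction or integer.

A: (-8)·(4/9) + (3)·(1/9) + (1)·(4/9) = -25/9.
B: (-7)·(4/9) + (3)·(1/9) + (5)·(4/9) = -5/9.
C: (3)·(4/9) + (2)·(1/9) + (6)·(4/9) = 38/9.
The best pure response is C with expected payoff 38/9.

38/9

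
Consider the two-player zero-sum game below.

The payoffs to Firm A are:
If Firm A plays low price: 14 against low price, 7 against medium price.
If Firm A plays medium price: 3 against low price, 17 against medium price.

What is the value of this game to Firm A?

31/3

Row minima are 7 and 3, so Firm A's maximin is 7; column maxima are 14 and 17, so Firm B's minimax is 14. These differ, so the equilibrium is in mixed strategies.
Let Firm A play low price with probability p. Firm B is indifferent when 14p + 3(1−p) = 7p + 17(1−p), giving p = 2/3.
Let Firm B play low price with probability q. Firm A is indifferent when 14q + 7(1−q) = 3q + 17(1−q), giving q = 10/21.
The value is 14·(10/21) + (7)·(11/21) = 31/3.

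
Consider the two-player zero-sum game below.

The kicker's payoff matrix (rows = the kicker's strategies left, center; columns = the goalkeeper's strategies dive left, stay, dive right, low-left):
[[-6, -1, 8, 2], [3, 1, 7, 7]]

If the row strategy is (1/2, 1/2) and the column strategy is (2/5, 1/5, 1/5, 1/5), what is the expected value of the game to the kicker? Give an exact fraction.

9/5

Against (2/5, 1/5, 1/5, 1/5), each row's expected payoff is left: -3/5; center: 21/5.
Taking the (1/2, 1/2)-weighted average: (1/2)·(-3/5) + (1/2)·(21/5) = 9/5.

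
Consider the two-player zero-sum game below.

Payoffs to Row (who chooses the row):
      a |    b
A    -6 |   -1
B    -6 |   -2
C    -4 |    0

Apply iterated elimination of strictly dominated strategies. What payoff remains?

-4

Column b is strictly dominated by a for Column (-6<-1, -6<-2, -4<0); eliminate b.
Row B is strictly dominated by row C (-4>-6); eliminate B.
Row A is strictly dominated by row C (-4>-6); eliminate A.
Only (C, a) remains, with payoff -4.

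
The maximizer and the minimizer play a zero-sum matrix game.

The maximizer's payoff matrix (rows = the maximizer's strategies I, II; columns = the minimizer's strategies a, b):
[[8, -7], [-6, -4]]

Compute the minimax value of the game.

-74/17

Row minima are -7 and -6, so the maximizer's maximin is -6; column maxima are 8 and -4, so the minimizer's minimax is -4. These differ, so the equilibrium is in mixed strategies.
Let the maximizer play I with probability p. The minimizer is indifferent when 8p − 6(1−p) = −7p − 4(1−p), giving p = 2/17.
Let the minimizer play a with probability q. The maximizer is indifferent when 8q − 7(1−q) = −6q − 4(1−q), giving q = 3/17.
The value is 8·(3/17) + (-7)·(14/17) = -74/17.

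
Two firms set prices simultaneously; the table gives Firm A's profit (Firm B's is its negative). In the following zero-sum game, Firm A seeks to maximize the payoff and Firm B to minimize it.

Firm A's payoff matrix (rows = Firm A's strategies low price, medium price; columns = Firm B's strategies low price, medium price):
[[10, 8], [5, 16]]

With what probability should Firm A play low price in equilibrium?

11/13

Row minima are 8 and 5, so Firm A's maximin is 8; column maxima are 10 and 16, so Firm B's minimax is 10. These differ, so the equilibrium is in mixed strategies.
Let Firm A play low price with probability p. Firm B is indifferent when 10p + 5(1−p) = 8p + 16(1−p), giving p = 11/13.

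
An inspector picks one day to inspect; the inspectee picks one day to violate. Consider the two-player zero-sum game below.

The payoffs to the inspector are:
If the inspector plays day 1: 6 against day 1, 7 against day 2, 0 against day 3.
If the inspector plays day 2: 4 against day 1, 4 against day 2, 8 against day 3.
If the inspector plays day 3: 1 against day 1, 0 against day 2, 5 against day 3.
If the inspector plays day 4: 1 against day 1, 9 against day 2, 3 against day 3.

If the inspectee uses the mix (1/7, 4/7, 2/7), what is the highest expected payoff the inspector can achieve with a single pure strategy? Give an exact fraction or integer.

day 1: (6)·(1/7) + (7)·(4/7) + (0)·(2/7) = 34/7.
day 2: (4)·(1/7) + (4)·(4/7) + (8)·(2/7) = 36/7.
day 3: (1)·(1/7) + (0)·(4/7) + (5)·(2/7) = 11/7.
day 4: (1)·(1/7) + (9)·(4/7) + (3)·(2/7) = 43/7.
The best pure response is day 4 with expected payoff 43/7.

43/7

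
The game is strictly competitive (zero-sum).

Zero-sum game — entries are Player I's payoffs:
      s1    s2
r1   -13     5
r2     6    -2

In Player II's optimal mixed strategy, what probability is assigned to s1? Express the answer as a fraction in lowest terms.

7/26

Row minima are -13 and -2, so Player I's maximin is -2; column maxima are 6 and 5, so Player II's minimax is 5. These differ, so the equilibrium is in mixed strategies.
Let Player II play s1 with probability q. Player I is indifferent when −13q + 5(1−q) = 6q − 2(1−q), giving q = 7/26.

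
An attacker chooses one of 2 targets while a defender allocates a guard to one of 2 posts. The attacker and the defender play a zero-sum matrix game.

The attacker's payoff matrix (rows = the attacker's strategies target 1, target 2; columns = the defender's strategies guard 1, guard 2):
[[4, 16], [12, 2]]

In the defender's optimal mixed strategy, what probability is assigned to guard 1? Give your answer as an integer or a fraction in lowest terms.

Row minima are 4 and 2, so the attacker's maximin is 4; column maxima are 12 and 16, so the defender's minimax is 12. These differ, so the equilibrium is in mixed strategies.
Let the defender play guard 1 with probability q. The attacker is indifferent when 4q + 16(1−q) = 12q + 2(1−q), giving q = 7/11.

7/11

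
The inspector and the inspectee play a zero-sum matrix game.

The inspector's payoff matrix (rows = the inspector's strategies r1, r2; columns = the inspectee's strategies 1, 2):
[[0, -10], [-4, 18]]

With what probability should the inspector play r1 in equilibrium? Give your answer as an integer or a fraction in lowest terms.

Row minima are -10 and -4, so the inspector's maximin is -4; column maxima are 0 and 18, so the inspectee's minimax is 0. These differ, so the equilibrium is in mixed strategies.
Let the inspector play r1 with probability p. The inspectee is indifferent when −4(1−p) = −10p + 18(1−p), giving p = 11/16.

11/16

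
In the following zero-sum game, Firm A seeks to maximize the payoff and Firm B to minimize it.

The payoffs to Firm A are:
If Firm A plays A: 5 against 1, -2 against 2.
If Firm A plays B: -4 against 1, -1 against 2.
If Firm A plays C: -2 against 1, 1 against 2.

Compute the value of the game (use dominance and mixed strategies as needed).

Row B is strictly dominated by row C, so Firm A never plays it.
The remaining 2×2 game on (A, C) × (1, 2) has no saddle point. Let Firm A play A with probability p; indifference gives 5p − 2(1−p) = −2p + (1−p), so p = 3/10.
Similarly Firm B's optimal q on 1 is 3/10, and the value is 5·(3/10) + (-2)·(7/10) = 1/10.

1/10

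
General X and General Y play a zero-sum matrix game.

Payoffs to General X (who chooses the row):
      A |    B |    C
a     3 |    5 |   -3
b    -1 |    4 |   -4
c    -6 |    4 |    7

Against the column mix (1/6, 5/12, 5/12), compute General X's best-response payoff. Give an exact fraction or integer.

a: (3)·(1/6) + (5)·(5/12) + (-3)·(5/12) = 4/3.
b: (-1)·(1/6) + (4)·(5/12) + (-4)·(5/12) = -1/6.
c: (-6)·(1/6) + (4)·(5/12) + (7)·(5/12) = 43/12.
The best pure response is c with expected payoff 43/12.

43/12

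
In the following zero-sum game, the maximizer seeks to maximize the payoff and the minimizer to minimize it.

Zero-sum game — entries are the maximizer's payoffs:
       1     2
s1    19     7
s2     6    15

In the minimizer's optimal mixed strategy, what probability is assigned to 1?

Row minima are 7 and 6, so the maximizer's maximin is 7; column maxima are 19 and 15, so the minimizer's minimax is 15. These differ, so the equilibrium is in mixed strategies.
Let the minimizer play 1 with probability q. The maximizer is indifferent when 19q + 7(1−q) = 6q + 15(1−q), giving q = 8/21.

8/21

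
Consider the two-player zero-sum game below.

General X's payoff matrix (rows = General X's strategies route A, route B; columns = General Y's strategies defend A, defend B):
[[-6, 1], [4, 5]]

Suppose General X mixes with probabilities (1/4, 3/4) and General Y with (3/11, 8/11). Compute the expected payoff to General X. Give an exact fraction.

Against (3/11, 8/11), each row's expected payoff is route A: -10/11; route B: 52/11.
Taking the (1/4, 3/4)-weighted average: (1/4)·(-10/11) + (3/4)·(52/11) = 73/22.

73/22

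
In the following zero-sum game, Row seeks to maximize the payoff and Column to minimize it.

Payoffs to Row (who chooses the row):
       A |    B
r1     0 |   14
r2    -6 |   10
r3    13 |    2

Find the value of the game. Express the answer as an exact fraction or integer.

182/25

Row r2 is strictly dominated by row r1, so Row never plays it.
The remaining 2×2 game on (r1, r3) × (A, B) has no saddle point. Let Row play r1 with probability p; indifference gives 13(1−p) = 14p + 2(1−p), so p = 11/25.
Similarly Column's optimal q on A is 12/25, and the value is 0·(12/25) + (14)·(13/25) = 182/25.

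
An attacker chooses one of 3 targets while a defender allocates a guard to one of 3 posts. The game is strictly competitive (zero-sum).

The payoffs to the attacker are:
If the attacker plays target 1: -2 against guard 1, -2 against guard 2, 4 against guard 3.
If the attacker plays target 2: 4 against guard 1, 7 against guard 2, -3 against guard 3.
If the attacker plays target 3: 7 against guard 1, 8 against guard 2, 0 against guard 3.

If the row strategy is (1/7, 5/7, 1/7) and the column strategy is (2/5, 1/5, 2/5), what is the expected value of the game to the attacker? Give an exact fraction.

69/35

Against (2/5, 1/5, 2/5), each row's expected payoff is target 1: 2/5; target 2: 9/5; target 3: 22/5.
Taking the (1/7, 5/7, 1/7)-weighted average: (1/7)·(2/5) + (5/7)·(9/5) + (1/7)·(22/5) = 69/35.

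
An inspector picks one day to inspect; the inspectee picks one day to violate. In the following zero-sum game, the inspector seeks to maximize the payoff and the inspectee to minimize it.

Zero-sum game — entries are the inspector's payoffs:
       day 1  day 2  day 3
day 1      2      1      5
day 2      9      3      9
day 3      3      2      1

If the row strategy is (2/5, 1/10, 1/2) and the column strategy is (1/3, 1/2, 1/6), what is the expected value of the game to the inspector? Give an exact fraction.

Against (1/3, 1/2, 1/6), each row's expected payoff is day 1: 2; day 2: 6; day 3: 13/6.
Taking the (2/5, 1/10, 1/2)-weighted average: (2/5)·(2) + (1/10)·(6) + (1/2)·(13/6) = 149/60.

149/60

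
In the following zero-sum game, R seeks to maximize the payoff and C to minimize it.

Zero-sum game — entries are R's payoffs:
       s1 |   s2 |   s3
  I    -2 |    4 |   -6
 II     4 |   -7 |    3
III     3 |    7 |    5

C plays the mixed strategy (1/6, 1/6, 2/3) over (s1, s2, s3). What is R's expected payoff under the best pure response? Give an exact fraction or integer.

I: (-2)·(1/6) + (4)·(1/6) + (-6)·(2/3) = -11/3.
II: (4)·(1/6) + (-7)·(1/6) + (3)·(2/3) = 3/2.
III: (3)·(1/6) + (7)·(1/6) + (5)·(2/3) = 5.
The best pure response is III with expected payoff 5.

5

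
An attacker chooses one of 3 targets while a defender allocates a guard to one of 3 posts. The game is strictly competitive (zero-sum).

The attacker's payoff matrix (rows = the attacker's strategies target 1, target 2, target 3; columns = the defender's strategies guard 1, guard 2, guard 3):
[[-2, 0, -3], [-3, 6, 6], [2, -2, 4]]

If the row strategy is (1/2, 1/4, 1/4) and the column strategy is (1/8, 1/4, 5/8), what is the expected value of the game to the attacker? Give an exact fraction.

23/32

Against (1/8, 1/4, 5/8), each row's expected payoff is target 1: -17/8; target 2: 39/8; target 3: 9/4.
Taking the (1/2, 1/4, 1/4)-weighted average: (1/2)·(-17/8) + (1/4)·(39/8) + (1/4)·(9/4) = 23/32.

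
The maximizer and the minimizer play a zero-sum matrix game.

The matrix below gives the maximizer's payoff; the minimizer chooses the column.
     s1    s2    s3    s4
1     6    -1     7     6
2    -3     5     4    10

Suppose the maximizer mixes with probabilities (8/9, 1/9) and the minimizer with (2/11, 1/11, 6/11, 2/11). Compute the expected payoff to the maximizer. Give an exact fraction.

563/99

Against (2/11, 1/11, 6/11, 2/11), each row's expected payoff is 1: 65/11; 2: 43/11.
Taking the (8/9, 1/9)-weighted average: (8/9)·(65/11) + (1/9)·(43/11) = 563/99.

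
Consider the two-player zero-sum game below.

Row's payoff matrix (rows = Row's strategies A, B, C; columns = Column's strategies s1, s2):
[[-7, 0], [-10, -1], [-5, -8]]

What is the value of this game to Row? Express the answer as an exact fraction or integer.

Row B is strictly dominated by row A, so Row never plays it.
The remaining 2×2 game on (A, C) × (s1, s2) has no saddle point. Let Row play A with probability p; indifference gives −7p − 5(1−p) = −8(1−p), so p = 3/10.
Similarly Column's optimal q on s1 is 4/5, and the value is -7·(4/5) + (0)·(1/5) = -28/5.

-28/5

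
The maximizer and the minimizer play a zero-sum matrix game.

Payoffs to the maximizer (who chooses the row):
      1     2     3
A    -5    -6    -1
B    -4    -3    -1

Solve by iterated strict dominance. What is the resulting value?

Column 3 is strictly dominated by 1 for the minimizer (-5<-1, -4<-1); eliminate 3.
Row A is strictly dominated by row B (-4>-5, -3>-6); eliminate A.
Column 2 is strictly dominated by 1 for the minimizer (-4<-3); eliminate 2.
Only (B, 1) remains, with payoff -4.

-4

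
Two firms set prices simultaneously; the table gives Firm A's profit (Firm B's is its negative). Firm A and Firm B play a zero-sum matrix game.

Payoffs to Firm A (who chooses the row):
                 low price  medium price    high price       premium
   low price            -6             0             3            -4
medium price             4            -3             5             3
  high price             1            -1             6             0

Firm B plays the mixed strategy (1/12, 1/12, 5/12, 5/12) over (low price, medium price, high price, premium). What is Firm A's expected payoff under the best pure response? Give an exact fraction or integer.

41/12

low price: (-6)·(1/12) + (0)·(1/12) + (3)·(5/12) + (-4)·(5/12) = -11/12.
medium price: (4)·(1/12) + (-3)·(1/12) + (5)·(5/12) + (3)·(5/12) = 41/12.
high price: (1)·(1/12) + (-1)·(1/12) + (6)·(5/12) + (0)·(5/12) = 5/2.
The best pure response is medium price with expected payoff 41/12.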